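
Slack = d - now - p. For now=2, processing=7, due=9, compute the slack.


Slack = due - current_time - processing
= 9 - 2 - 7
= 0


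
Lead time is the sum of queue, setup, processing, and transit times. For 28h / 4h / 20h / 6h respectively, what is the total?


Lead time = queue + setup + processing + transit
= 28 + 4 + 20 + 6
= 58 hours


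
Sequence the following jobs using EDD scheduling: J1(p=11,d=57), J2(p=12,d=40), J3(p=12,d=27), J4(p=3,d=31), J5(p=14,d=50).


EDD: sort by earliest due date
  J3: d=27, p=12
  J4: d=31, p=3
  J2: d=40, p=12
  J5: d=50, p=14
  J1: d=57, p=11
Order: J3 → J4 → J2 → J5 → J1


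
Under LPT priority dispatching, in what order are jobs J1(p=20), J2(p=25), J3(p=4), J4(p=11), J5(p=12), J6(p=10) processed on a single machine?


LPT: sort by longest processing time first
  J2: p=25
  J1: p=20
  J5: p=12
  J4: p=11
  J6: p=10
  J3: p=4
Order: J2 → J1 → J5 → J4 → J6 → J3


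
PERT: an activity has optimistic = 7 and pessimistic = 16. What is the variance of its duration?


σ² = ((p - o) / 6)² = (p - o)² / 36
= (16 - 7)² / 36
= 9² / 36
= 81 / 36
= 2.2500


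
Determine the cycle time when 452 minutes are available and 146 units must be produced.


Cycle time = available time / demand
= 452 / 146
= 3.10 min/unit


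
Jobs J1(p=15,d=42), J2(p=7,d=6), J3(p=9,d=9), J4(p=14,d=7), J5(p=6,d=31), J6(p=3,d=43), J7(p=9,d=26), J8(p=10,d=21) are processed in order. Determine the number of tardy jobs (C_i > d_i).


Completion vs due date:
  J1: C=15, d=42 → on time
  J2: C=22, d=6 → TARDY
  J3: C=31, d=9 → TARDY
  J4: C=45, d=7 → TARDY
  J5: C=51, d=31 → TARDY
  J6: C=54, d=43 → TARDY
  J7: C=63, d=26 → TARDY
  J8: C=73, d=21 → TARDY
Tardy jobs: J2, J3, J4, J5, J6, J7, J8
Count = 7


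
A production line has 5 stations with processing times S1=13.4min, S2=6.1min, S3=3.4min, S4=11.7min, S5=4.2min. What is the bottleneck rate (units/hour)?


Bottleneck = longest station time
Station times: [13.4, 6.1, 3.4, 11.7, 4.2]
Max = 13.4 min
Rate = 60 / 13.4
= 4.48 units/hour (bottleneck: 13.4min)


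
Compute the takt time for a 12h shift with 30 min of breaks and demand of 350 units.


Available = 12×60 - 30 = 690 min
Takt time = 690 / 350
= 1.97 min/unit


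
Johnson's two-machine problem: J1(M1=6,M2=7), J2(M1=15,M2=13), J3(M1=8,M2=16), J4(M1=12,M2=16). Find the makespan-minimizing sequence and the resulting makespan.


Johnson's rule:
Group 1 (M1≤M2, sort by M1): ['J1', 'J3', 'J4']
Group 2 (M1>M2, sort desc M2): ['J2']
Sequence: J1 → J3 → J4 → J2
Makespan calculation:
  J1: M1 done=6, M2 done=13
  J3: M1 done=14, M2 done=30
  J4: M1 done=26, M2 done=46
  J2: M1 done=41, M2 done=59
= Sequence: J1 → J3 → J4 → J2, Makespan: 59


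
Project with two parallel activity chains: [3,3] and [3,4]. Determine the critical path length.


Path A: 3 + 3 = 6
Path B: 3 + 4 = 7
Critical path = longest = max(6, 7)
= 7 (Path B)


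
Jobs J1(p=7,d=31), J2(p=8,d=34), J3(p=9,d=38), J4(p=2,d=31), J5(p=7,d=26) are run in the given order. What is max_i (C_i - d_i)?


Lateness per job (L = C - d):
  J1: C=7, d=31, L=-24
  J2: C=15, d=34, L=-19
  J3: C=24, d=38, L=-14
  J4: C=26, d=31, L=-5
  J5: C=33, d=26, L=7
Lmax = max(-24, -19, -14, -5, 7)
= 7


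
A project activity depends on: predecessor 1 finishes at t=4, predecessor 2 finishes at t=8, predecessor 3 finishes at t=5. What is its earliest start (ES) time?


ES = max of all predecessor completion times
Predecessors: [4, 8, 5]
ES = max(4, 8, 5)
= 8


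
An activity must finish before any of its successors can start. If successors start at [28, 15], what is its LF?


LF = min of all successor start times
Successors start at: [28, 15]
LF = min(28, 15)
= 15


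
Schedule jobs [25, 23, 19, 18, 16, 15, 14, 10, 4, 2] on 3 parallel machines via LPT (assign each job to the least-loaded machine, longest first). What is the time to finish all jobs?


Jobs (LPT sorted): [25, 23, 19, 18, 16, 15, 14, 10, 4, 2]
Machines: 3
  J=25 → Machine 1 (load: 0+25=25)
  J=23 → Machine 2 (load: 0+23=23)
  J=19 → Machine 3 (load: 0+19=19)
  J=18 → Machine 3 (load: 19+18=37)
  J=16 → Machine 2 (load: 23+16=39)
  J=15 → Machine 1 (load: 25+15=40)
  J=14 → Machine 3 (load: 37+14=51)
  J=10 → Machine 2 (load: 39+10=49)
  J=4 → Machine 1 (load: 40+4=44)
  J=2 → Machine 1 (load: 44+2=46)
Machine loads: [46, 49, 51]
Makespan = max = 51 time units


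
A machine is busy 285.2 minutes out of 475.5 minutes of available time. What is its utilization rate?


Utilization = busy / total × 100
= 285.2 / 475.5 × 100
= 60.0%


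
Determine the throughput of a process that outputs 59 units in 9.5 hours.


Throughput = units / time
= 59 / 9.5
= 6.2 units/hour


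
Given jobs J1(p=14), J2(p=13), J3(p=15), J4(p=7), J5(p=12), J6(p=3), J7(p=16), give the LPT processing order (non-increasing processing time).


LPT: sort by longest processing time first
  J7: p=16
  J3: p=15
  J1: p=14
  J2: p=13
  J5: p=12
  J4: p=7
  J6: p=3
Order: J7 → J3 → J1 → J2 → J5 → J4 → J6


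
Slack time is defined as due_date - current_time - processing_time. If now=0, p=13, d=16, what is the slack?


Slack = due - current_time - processing
= 16 - 0 - 13
= 3


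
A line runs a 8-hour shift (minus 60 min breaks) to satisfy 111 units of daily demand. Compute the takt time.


Available = 8×60 - 60 = 420 min
Takt time = 420 / 111
= 3.78 min/unit


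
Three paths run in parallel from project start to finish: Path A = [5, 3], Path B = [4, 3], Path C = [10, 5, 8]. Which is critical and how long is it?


Path A: 5 + 3 = 8
Path B: 4 + 3 = 7
Path C: 10 + 5 + 8 = 23
Critical path = longest = max(8, 7, 23)
= 23 (Path C)


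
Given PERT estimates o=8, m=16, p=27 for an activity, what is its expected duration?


te = (o + 4m + p) / 6
= (8 + 4×16 + 27) / 6
= (8 + 64 + 27) / 6
= 99 / 6
= 16.50


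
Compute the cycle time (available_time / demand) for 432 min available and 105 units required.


Cycle time = available time / demand
= 432 / 105
= 4.11 min/unit


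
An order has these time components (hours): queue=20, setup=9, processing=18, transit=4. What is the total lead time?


Lead time = queue + setup + processing + transit
= 20 + 9 + 18 + 4
= 51 hours


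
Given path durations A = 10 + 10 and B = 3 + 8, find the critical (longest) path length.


Path A: 10 + 10 = 20
Path B: 3 + 8 = 11
Critical path = longest = max(20, 11)
= 20 (Path A)


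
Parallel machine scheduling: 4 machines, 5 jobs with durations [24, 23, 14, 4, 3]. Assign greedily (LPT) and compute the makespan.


Jobs (LPT sorted): [24, 23, 14, 4, 3]
Machines: 4
  J=24 → Machine 1 (load: 0+24=24)
  J=23 → Machine 2 (load: 0+23=23)
  J=14 → Machine 3 (load: 0+14=14)
  J=4 → Machine 4 (load: 0+4=4)
  J=3 → Machine 4 (load: 4+3=7)
Machine loads: [24, 23, 14, 7]
Makespan = max = 24 time units


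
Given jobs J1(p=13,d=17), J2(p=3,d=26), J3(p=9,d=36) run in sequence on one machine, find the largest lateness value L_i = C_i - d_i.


Lateness per job (L = C - d):
  J1: C=13, d=17, L=-4
  J2: C=16, d=26, L=-10
  J3: C=25, d=36, L=-11
Lmax = max(-4, -10, -11)
= -4


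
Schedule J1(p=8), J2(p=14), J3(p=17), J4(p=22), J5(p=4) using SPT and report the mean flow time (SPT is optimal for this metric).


SPT order: J5 → J1 → J2 → J3 → J4
Completion times:
  J5: C=4
  J1: C=12
  J2: C=26
  J3: C=43
  J4: C=65
Sum = 150, n = 5
Mean flow = 150/5
= 30.00


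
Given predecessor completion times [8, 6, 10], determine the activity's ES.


ES = max of all predecessor completion times
Predecessors: [8, 6, 10]
ES = max(8, 6, 10)
= 10


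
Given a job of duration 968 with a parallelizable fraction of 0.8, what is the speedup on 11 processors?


Amdahl's law: T_p = T × ((1-p) + p/N)
= 968 × ((1-0.8) + 0.8/11)
= 968 × (0.20 + 0.0727)
= 968 × 0.2727
= 264.00
Speedup = 968/264.00
= 3.67×


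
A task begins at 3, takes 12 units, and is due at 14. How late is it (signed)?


Completion = 3 + 12 = 15
Lateness = C - d = 15 - 14
= 1


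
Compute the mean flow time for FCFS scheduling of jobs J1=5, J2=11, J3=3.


Completion times:
  J1: completes at 5
  J2: completes at 16
  J3: completes at 19
Sum = 40
Average = 40/3
= 13.33


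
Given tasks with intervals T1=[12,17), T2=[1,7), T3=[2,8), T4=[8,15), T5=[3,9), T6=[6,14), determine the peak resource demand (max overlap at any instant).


Check each time point for overlaps:
  t=6: 4 tasks active (T2, T3, T5, T6)
Max concurrent = 4


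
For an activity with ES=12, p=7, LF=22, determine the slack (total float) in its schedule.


EF = ES + duration = 12 + 7 = 19
LS = LF - duration = 22 - 7 = 15
Total Float = LF - EF = 22 - 19
(or LS - ES = 15 - 12)
= 3


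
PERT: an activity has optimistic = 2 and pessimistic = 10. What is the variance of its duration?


σ² = ((p - o) / 6)² = (p - o)² / 36
= (10 - 2)² / 36
= 8² / 36
= 64 / 36
= 1.7778


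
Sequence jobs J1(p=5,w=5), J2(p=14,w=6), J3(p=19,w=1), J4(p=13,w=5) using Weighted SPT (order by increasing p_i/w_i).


WSPT (Smith's rule): sort by p/w ascending
  J1: p/w = 5/5 = 1.000
  J2: p/w = 14/6 = 2.333
  J4: p/w = 13/5 = 2.600
  J3: p/w = 19/1 = 19.000
Order: J1 → J2 → J4 → J3


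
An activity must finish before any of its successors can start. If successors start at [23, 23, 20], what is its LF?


LF = min of all successor start times
Successors start at: [23, 23, 20]
LF = min(23, 23, 20)
= 20


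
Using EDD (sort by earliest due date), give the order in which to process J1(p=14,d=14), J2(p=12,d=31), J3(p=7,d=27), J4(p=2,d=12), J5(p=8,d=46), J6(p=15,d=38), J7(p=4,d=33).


EDD: sort by earliest due date
  J4: d=12, p=2
  J1: d=14, p=14
  J3: d=27, p=7
  J2: d=31, p=12
  J7: d=33, p=4
  J6: d=38, p=15
  J5: d=46, p=8
Order: J4 → J1 → J3 → J2 → J7 → J6 → J5


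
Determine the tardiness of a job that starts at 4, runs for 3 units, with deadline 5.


Completion = start + processing = 4 + 3 = 7
Tardiness = max(0, C - d) = max(0, 7 - 5)
= max(0, 2)
= 2


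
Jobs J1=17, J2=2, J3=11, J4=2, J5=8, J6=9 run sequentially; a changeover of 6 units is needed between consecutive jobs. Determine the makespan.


Makespan = Σ processing + (n-1) × setup
= (17 + 2 + 11 + 2 + 8 + 9) + (6-1)×6
= 49 + 30
= 79 time units


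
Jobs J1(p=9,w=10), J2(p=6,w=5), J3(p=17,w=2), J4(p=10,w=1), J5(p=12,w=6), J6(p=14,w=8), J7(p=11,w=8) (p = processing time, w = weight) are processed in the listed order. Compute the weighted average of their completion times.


Completion times:
  J1: C=9, w×C=10×9=90
  J2: C=15, w×C=5×15=75
  J3: C=32, w×C=2×32=64
  J4: C=42, w×C=1×42=42
  J5: C=54, w×C=6×54=324
  J6: C=68, w×C=8×68=544
  J7: C=79, w×C=8×79=632
Sum w×C = 1771
Sum w = 40
Weighted avg = 1771/40
= 44.27


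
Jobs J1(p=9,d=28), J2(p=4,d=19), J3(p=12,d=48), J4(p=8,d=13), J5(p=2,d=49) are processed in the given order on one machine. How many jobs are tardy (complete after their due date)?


Completion vs due date:
  J1: C=9, d=28 → on time
  J2: C=13, d=19 → on time
  J3: C=25, d=48 → on time
  J4: C=33, d=13 → TARDY
  J5: C=35, d=49 → on time
Tardy jobs: J4
Count = 1


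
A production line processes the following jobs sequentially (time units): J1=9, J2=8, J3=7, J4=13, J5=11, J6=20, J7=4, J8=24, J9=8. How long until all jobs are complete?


Sequential makespan: sum all processing times
= 9 + 8 + 7 + 13 + 11 + 20 + 4 + 24 + 8
= 104 time units


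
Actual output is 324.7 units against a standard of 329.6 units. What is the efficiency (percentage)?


Efficiency = (actual / standard) × 100
= (324.7 / 329.6) × 100
= 98.5%


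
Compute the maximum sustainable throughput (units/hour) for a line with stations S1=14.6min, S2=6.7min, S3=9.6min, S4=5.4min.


Bottleneck = longest station time
Station times: [14.6, 6.7, 9.6, 5.4]
Max = 14.6 min
Rate = 60 / 14.6
= 4.11 units/hour (bottleneck: 14.6min)


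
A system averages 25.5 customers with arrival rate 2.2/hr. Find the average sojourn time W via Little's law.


Little's law: L = λW → W = L / λ
= 25.5 / 2.2
= 11.59 hours


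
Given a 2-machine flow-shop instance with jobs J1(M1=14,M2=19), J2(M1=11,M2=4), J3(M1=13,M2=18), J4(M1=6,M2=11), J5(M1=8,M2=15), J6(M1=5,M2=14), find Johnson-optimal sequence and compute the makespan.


Johnson's rule:
Group 1 (M1≤M2, sort by M1): ['J6', 'J4', 'J5', 'J3', 'J1']
Group 2 (M1>M2, sort desc M2): ['J2']
Sequence: J6 → J4 → J5 → J3 → J1 → J2
Makespan calculation:
  J6: M1 done=5, M2 done=19
  J4: M1 done=11, M2 done=30
  J5: M1 done=19, M2 done=45
  J3: M1 done=32, M2 done=63
  J1: M1 done=46, M2 done=82
  J2: M1 done=57, M2 done=86
= Sequence: J6 → J4 → J5 → J3 → J1 → J2, Makespan: 86


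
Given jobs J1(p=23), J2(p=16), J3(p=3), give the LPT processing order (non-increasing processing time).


LPT: sort by longest processing time first
  J1: p=23
  J2: p=16
  J3: p=3
Order: J1 → J2 → J3


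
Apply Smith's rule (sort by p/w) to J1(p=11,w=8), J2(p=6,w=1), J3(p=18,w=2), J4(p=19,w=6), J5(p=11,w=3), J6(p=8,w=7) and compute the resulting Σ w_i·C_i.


WSPT order (by p/w): J6 → J1 → J4 → J5 → J2 → J3
  J6: C=8, w·C=7×8=56
  J1: C=19, w·C=8×19=152
  J4: C=38, w·C=6×38=228
  J5: C=49, w·C=3×49=147
  J2: C=55, w·C=1×55=55
  J3: C=73, w·C=2×73=146
Σ w·C = 784
= 784


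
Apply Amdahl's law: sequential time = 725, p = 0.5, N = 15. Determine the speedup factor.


Amdahl's law: T_p = T × ((1-p) + p/N)
= 725 × ((1-0.5) + 0.5/15)
= 725 × (0.50 + 0.0333)
= 725 × 0.5333
= 386.67
Speedup = 725/386.67
= 1.88×


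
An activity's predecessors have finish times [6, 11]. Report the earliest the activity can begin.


ES = max of all predecessor completion times
Predecessors: [6, 11]
ES = max(6, 11)
= 11


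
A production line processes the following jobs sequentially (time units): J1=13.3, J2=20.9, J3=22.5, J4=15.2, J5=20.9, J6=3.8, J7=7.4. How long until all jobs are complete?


Sequential makespan: sum all processing times
= 13.3 + 20.9 + 22.5 + 15.2 + 20.9 + 3.8 + 7.4
= 104.0 time units


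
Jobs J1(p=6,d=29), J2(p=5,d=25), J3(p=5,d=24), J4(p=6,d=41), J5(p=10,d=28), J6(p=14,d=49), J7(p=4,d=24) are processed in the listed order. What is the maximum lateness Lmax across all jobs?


Lateness per job (L = C - d):
  J1: C=6, d=29, L=-23
  J2: C=11, d=25, L=-14
  J3: C=16, d=24, L=-8
  J4: C=22, d=41, L=-19
  J5: C=32, d=28, L=4
  J6: C=46, d=49, L=-3
  J7: C=50, d=24, L=26
Lmax = max(-23, -14, -8, -19, 4, -3, 26)
= 26


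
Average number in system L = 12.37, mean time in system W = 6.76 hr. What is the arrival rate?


Little's law: L = λW → λ = L / W
= 12.37 / 6.76
= 1.83 per hour


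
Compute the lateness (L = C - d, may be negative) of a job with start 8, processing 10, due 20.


Completion = 8 + 10 = 18
Lateness = C - d = 18 - 20
= -2


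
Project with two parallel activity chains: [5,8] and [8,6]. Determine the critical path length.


Path A: 5 + 8 = 13
Path B: 8 + 6 = 14
Critical path = longest = max(13, 14)
= 14 (Path B)


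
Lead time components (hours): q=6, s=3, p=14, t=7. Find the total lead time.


Lead time = queue + setup + processing + transit
= 6 + 3 + 14 + 7
= 30 hours


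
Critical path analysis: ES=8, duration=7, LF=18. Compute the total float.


EF = ES + duration = 8 + 7 = 15
LS = LF - duration = 18 - 7 = 11
Total Float = LF - EF = 18 - 15
(or LS - ES = 11 - 8)
= 3


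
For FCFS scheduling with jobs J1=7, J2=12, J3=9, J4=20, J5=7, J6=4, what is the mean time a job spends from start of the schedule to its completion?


Completion times:
  J1: completes at 7
  J2: completes at 19
  J3: completes at 28
  J4: completes at 48
  J5: completes at 55
  J6: completes at 59
Sum = 216
Average = 216/6
= 36.00


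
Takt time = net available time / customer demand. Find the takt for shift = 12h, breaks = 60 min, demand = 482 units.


Available = 12×60 - 60 = 660 min
Takt time = 660 / 482
= 1.37 min/unit


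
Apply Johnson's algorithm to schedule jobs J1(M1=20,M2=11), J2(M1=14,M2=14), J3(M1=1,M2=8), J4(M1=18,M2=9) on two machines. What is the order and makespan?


Johnson's rule:
Group 1 (M1≤M2, sort by M1): ['J3', 'J2']
Group 2 (M1>M2, sort desc M2): ['J1', 'J4']
Sequence: J3 → J2 → J1 → J4
Makespan calculation:
  J3: M1 done=1, M2 done=9
  J2: M1 done=15, M2 done=29
  J1: M1 done=35, M2 done=46
  J4: M1 done=53, M2 done=62
= Sequence: J3 → J2 → J1 → J4, Makespan: 62


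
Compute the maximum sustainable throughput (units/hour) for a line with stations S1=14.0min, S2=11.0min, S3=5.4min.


Bottleneck = longest station time
Station times: [14.0, 11.0, 5.4]
Max = 14.0 min
Rate = 60 / 14.0
= 4.29 units/hour (bottleneck: 14.0min)


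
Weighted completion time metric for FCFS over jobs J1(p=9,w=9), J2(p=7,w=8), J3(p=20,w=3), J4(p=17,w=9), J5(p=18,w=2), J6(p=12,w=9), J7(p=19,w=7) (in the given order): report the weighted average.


Completion times:
  J1: C=9, w×C=9×9=81
  J2: C=16, w×C=8×16=128
  J3: C=36, w×C=3×36=108
  J4: C=53, w×C=9×53=477
  J5: C=71, w×C=2×71=142
  J6: C=83, w×C=9×83=747
  J7: C=102, w×C=7×102=714
Sum w×C = 2397
Sum w = 47
Weighted avg = 2397/47
= 51.00


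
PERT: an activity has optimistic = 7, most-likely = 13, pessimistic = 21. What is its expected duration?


te = (o + 4m + p) / 6
= (7 + 4×13 + 21) / 6
= (7 + 52 + 21) / 6
= 80 / 6
= 13.33


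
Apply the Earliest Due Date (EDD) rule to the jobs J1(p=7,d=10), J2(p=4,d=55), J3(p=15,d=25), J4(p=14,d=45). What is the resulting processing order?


EDD: sort by earliest due date
  J1: d=10, p=7
  J3: d=25, p=15
  J4: d=45, p=14
  J2: d=55, p=4
Order: J1 → J3 → J4 → J2


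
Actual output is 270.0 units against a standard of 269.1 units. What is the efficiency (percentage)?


Efficiency = (actual / standard) × 100
= (270.0 / 269.1) × 100
= 100.3%


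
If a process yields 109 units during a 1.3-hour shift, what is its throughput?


Throughput = units / time
= 109 / 1.3
= 83.8 units/hour


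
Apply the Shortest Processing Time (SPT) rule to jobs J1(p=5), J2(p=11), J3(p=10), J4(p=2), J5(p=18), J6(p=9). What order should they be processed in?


SPT: sort by shortest processing time
  J4: p=2
  J1: p=5
  J6: p=9
  J3: p=10
  J2: p=11
  J5: p=18
Order: J4 → J1 → J6 → J3 → J2 → J5


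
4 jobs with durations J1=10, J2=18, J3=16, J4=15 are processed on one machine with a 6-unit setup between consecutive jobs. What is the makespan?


Makespan = Σ processing + (n-1) × setup
= (10 + 18 + 16 + 15) + (4-1)×6
= 59 + 18
= 77 time units


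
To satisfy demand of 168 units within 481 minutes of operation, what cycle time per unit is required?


Cycle time = available time / demand
= 481 / 168
= 2.86 min/unit


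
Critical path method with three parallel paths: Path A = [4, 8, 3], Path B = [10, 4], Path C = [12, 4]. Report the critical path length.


Path A: 4 + 8 + 3 = 15
Path B: 10 + 4 = 14
Path C: 12 + 4 = 16
Critical path = longest = max(15, 14, 16)
= 16 (Path C)


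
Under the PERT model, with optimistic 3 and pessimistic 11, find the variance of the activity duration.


σ² = ((p - o) / 6)² = (p - o)² / 36
= (11 - 3)² / 36
= 8² / 36
= 64 / 36
= 1.7778


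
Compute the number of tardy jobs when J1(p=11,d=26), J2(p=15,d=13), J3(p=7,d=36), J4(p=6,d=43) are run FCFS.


Completion vs due date:
  J1: C=11, d=26 → on time
  J2: C=26, d=13 → TARDY
  J3: C=33, d=36 → on time
  J4: C=39, d=43 → on time
Tardy jobs: J2
Count = 1


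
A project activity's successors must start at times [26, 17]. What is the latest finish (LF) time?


LF = min of all successor start times
Successors start at: [26, 17]
LF = min(26, 17)
= 17


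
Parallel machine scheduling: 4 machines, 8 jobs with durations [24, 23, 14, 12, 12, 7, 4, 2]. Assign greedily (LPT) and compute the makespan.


Jobs (LPT sorted): [24, 23, 14, 12, 12, 7, 4, 2]
Machines: 4
  J=24 → Machine 1 (load: 0+24=24)
  J=23 → Machine 2 (load: 0+23=23)
  J=14 → Machine 3 (load: 0+14=14)
  J=12 → Machine 4 (load: 0+12=12)
  J=12 → Machine 4 (load: 12+12=24)
  J=7 → Machine 3 (load: 14+7=21)
  J=4 → Machine 3 (load: 21+4=25)
  J=2 → Machine 2 (load: 23+2=25)
Machine loads: [24, 25, 25, 24]
Makespan = max = 25 time units


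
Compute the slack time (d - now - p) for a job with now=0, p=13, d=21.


Slack = due - current_time - processing
= 21 - 0 - 13
= 8


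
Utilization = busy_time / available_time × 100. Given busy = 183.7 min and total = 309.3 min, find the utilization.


Utilization = busy / total × 100
= 183.7 / 309.3 × 100
= 59.4%


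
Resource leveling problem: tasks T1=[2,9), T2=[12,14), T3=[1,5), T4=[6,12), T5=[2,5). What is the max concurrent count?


Check each time point for overlaps:
  t=2: 3 tasks active (T1, T3, T5)
Max concurrent = 3


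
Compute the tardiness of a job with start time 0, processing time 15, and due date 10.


Completion = start + processing = 0 + 15 = 15
Tardiness = max(0, C - d) = max(0, 15 - 10)
= max(0, 5)
= 5


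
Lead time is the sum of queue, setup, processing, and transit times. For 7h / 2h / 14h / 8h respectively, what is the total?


Lead time = queue + setup + processing + transit
= 7 + 2 + 14 + 8
= 31 hours


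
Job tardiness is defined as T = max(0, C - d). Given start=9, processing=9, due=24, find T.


Completion = start + processing = 9 + 9 = 18
Tardiness = max(0, C - d) = max(0, 18 - 24)
= max(0, -6)
= 0


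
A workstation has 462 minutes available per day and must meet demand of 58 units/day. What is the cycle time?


Cycle time = available time / demand
= 462 / 58
= 7.97 min/unit


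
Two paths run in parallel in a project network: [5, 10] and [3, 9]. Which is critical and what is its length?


Path A: 5 + 10 = 15
Path B: 3 + 9 = 12
Critical path = longest = max(15, 12)
= 15 (Path A)


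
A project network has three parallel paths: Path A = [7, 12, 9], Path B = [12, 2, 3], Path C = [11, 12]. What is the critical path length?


Path A: 7 + 12 + 9 = 28
Path B: 12 + 2 + 3 = 17
Path C: 11 + 12 = 23
Critical path = longest = max(28, 17, 23)
= 28 (Path A)


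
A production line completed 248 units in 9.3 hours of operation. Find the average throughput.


Throughput = units / time
= 248 / 9.3
= 26.7 units/hour


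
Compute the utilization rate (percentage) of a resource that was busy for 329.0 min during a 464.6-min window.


Utilization = busy / total × 100
= 329.0 / 464.6 × 100
= 70.8%


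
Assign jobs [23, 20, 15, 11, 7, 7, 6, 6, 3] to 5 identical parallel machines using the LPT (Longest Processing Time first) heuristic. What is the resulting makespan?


Jobs (LPT sorted): [23, 20, 15, 11, 7, 7, 6, 6, 3]
Machines: 5
  J=23 → Machine 1 (load: 0+23=23)
  J=20 → Machine 2 (load: 0+20=20)
  J=15 → Machine 3 (load: 0+15=15)
  J=11 → Machine 4 (load: 0+11=11)
  J=7 → Machine 5 (load: 0+7=7)
  J=7 → Machine 5 (load: 7+7=14)
  J=6 → Machine 4 (load: 11+6=17)
  J=6 → Machine 5 (load: 14+6=20)
  J=3 → Machine 3 (load: 15+3=18)
Machine loads: [23, 20, 18, 17, 20]
Makespan = max = 23 time units


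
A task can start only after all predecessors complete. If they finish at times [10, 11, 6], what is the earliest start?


ES = max of all predecessor completion times
Predecessors: [10, 11, 6]
ES = max(10, 11, 6)
= 11


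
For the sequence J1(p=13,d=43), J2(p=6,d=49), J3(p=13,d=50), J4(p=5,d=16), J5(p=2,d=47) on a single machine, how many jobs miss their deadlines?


Completion vs due date:
  J1: C=13, d=43 → on time
  J2: C=19, d=49 → on time
  J3: C=32, d=50 → on time
  J4: C=37, d=16 → TARDY
  J5: C=39, d=47 → on time
Tardy jobs: J4
Count = 1


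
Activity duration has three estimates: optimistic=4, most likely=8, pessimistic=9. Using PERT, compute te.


te = (o + 4m + p) / 6
= (4 + 4×8 + 9) / 6
= (4 + 32 + 9) / 6
= 45 / 6
= 7.50


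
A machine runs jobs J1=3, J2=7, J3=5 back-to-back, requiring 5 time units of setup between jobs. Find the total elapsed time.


Makespan = Σ processing + (n-1) × setup
= (3 + 7 + 5) + (3-1)×5
= 15 + 10
= 25 time units


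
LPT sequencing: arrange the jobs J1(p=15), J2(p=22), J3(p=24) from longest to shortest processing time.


LPT: sort by longest processing time first
  J3: p=24
  J2: p=22
  J1: p=15
Order: J3 → J2 → J1


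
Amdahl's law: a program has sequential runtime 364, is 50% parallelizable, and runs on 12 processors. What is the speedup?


Amdahl's law: T_p = T × ((1-p) + p/N)
= 364 × ((1-0.5) + 0.5/12)
= 364 × (0.50 + 0.0417)
= 364 × 0.5417
= 197.17
Speedup = 364/197.17
= 1.85×


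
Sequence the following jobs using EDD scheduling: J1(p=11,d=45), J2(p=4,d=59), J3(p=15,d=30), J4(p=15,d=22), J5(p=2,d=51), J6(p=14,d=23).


EDD: sort by earliest due date
  J4: d=22, p=15
  J6: d=23, p=14
  J3: d=30, p=15
  J1: d=45, p=11
  J5: d=51, p=2
  J2: d=59, p=4
Order: J4 → J6 → J3 → J1 → J5 → J2


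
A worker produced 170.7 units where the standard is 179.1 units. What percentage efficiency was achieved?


Efficiency = (actual / standard) × 100
= (170.7 / 179.1) × 100
= 95.3%


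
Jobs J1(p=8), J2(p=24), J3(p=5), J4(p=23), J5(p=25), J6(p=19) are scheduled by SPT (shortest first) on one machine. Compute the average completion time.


SPT order: J3 → J1 → J6 → J4 → J2 → J5
Completion times:
  J3: C=5
  J1: C=13
  J6: C=32
  J4: C=55
  J2: C=79
  J5: C=104
Sum = 288, n = 6
Mean flow = 288/6
= 48.00


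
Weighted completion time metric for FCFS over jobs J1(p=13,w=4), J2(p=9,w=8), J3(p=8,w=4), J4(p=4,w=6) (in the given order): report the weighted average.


Completion times:
  J1: C=13, w×C=4×13=52
  J2: C=22, w×C=8×22=176
  J3: C=30, w×C=4×30=120
  J4: C=34, w×C=6×34=204
Sum w×C = 552
Sum w = 22
Weighted avg = 552/22
= 25.09


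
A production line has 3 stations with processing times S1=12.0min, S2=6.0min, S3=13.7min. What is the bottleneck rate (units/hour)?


Bottleneck = longest station time
Station times: [12.0, 6.0, 13.7]
Max = 13.7 min
Rate = 60 / 13.7
= 4.38 units/hour (bottleneck: 13.7min)


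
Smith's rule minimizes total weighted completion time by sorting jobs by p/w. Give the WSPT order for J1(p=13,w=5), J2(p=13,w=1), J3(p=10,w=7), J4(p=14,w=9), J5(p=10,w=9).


WSPT (Smith's rule): sort by p/w ascending
  J5: p/w = 10/9 = 1.111
  J3: p/w = 10/7 = 1.429
  J4: p/w = 14/9 = 1.556
  J1: p/w = 13/5 = 2.600
  J2: p/w = 13/1 = 13.000
Order: J5 → J3 → J4 → J1 → J2


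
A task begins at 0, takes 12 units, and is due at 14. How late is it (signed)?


Completion = 0 + 12 = 12
Lateness = C - d = 12 - 14
= -2


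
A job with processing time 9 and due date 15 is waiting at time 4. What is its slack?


Slack = due - current_time - processing
= 15 - 4 - 9
= 2


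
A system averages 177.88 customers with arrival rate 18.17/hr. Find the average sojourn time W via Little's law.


Little's law: L = λW → W = L / λ
= 177.88 / 18.17
= 9.79 hours


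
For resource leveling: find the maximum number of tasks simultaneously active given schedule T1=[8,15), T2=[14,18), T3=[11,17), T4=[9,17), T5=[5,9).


Check each time point for overlaps:
  t=14: 4 tasks active (T1, T2, T3, T4)
Max concurrent = 4


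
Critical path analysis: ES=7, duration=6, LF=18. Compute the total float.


EF = ES + duration = 7 + 6 = 13
LS = LF - duration = 18 - 6 = 12
Total Float = LF - EF = 18 - 13
(or LS - ES = 12 - 7)
= 5


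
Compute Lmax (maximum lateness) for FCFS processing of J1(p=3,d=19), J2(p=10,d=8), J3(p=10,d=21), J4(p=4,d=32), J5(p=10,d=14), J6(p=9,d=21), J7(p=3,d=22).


Lateness per job (L = C - d):
  J1: C=3, d=19, L=-16
  J2: C=13, d=8, L=5
  J3: C=23, d=21, L=2
  J4: C=27, d=32, L=-5
  J5: C=37, d=14, L=23
  J6: C=46, d=21, L=25
  J7: C=49, d=22, L=27
Lmax = max(-16, 5, 2, -5, 23, 25, 27)
= 27


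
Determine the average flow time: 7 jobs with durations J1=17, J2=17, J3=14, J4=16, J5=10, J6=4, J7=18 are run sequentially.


Completion times:
  J1: completes at 17
  J2: completes at 34
  J3: completes at 48
  J4: completes at 64
  J5: completes at 74
  J6: completes at 78
  J7: completes at 96
Sum = 411
Average = 411/7
= 58.71


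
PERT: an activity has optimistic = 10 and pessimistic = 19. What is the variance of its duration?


σ² = ((p - o) / 6)² = (p - o)² / 36
= (19 - 10)² / 36
= 9² / 36
= 81 / 36
= 2.2500


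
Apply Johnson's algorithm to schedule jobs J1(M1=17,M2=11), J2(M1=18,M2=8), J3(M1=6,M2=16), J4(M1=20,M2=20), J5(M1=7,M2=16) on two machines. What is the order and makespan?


Johnson's rule:
Group 1 (M1≤M2, sort by M1): ['J3', 'J5', 'J4']
Group 2 (M1>M2, sort desc M2): ['J1', 'J2']
Sequence: J3 → J5 → J4 → J1 → J2
Makespan calculation:
  J3: M1 done=6, M2 done=22
  J5: M1 done=13, M2 done=38
  J4: M1 done=33, M2 done=58
  J1: M1 done=50, M2 done=69
  J2: M1 done=68, M2 done=77
= Sequence: J3 → J5 → J4 → J1 → J2, Makespan: 77


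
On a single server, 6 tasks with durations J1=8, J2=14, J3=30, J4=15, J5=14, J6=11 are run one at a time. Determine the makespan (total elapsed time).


Sequential makespan: sum all processing times
= 8 + 14 + 30 + 15 + 14 + 11
= 92 time units


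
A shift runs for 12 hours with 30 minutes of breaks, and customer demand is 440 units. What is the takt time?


Available = 12×60 - 30 = 690 min
Takt time = 690 / 440
= 1.57 min/unit


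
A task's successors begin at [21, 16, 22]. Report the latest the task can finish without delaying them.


LF = min of all successor start times
Successors start at: [21, 16, 22]
LF = min(21, 16, 22)
= 16


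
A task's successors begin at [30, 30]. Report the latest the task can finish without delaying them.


LF = min of all successor start times
Successors start at: [30, 30]
LF = min(30, 30)
= 30


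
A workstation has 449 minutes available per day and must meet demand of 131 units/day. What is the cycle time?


Cycle time = available time / demand
= 449 / 131
= 3.43 min/unit


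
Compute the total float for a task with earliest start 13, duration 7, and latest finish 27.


EF = ES + duration = 13 + 7 = 20
LS = LF - duration = 27 - 7 = 20
Total Float = LF - EF = 27 - 20
(or LS - ES = 20 - 13)
= 7


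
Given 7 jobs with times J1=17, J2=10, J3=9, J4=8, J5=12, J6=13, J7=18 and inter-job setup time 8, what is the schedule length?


Makespan = Σ processing + (n-1) × setup
= (17 + 10 + 9 + 8 + 12 + 13 + 18) + (7-1)×8
= 87 + 48
= 135 time units


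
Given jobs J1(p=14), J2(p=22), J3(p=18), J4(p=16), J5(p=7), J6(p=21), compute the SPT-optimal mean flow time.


SPT order: J5 → J1 → J4 → J3 → J6 → J2
Completion times:
  J5: C=7
  J1: C=21
  J4: C=37
  J3: C=55
  J6: C=76
  J2: C=98
Sum = 294, n = 6
Mean flow = 294/6
= 49.00


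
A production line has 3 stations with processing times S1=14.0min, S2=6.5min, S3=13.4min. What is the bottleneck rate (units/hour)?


Bottleneck = longest station time
Station times: [14.0, 6.5, 13.4]
Max = 14.0 min
Rate = 60 / 14.0
= 4.29 units/hour (bottleneck: 14.0min)


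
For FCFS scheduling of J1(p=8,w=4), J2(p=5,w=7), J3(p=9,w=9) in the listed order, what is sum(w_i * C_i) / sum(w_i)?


Completion times:
  J1: C=8, w×C=4×8=32
  J2: C=13, w×C=7×13=91
  J3: C=22, w×C=9×22=198
Sum w×C = 321
Sum w = 20
Weighted avg = 321/20
= 16.05


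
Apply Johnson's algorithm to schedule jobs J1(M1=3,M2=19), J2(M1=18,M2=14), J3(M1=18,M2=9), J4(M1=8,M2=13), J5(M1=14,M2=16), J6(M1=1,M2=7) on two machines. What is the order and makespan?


Johnson's rule:
Group 1 (M1≤M2, sort by M1): ['J6', 'J1', 'J4', 'J5']
Group 2 (M1>M2, sort desc M2): ['J2', 'J3']
Sequence: J6 → J1 → J4 → J5 → J2 → J3
Makespan calculation:
  J6: M1 done=1, M2 done=8
  J1: M1 done=4, M2 done=27
  J4: M1 done=12, M2 done=40
  J5: M1 done=26, M2 done=56
  J2: M1 done=44, M2 done=70
  J3: M1 done=62, M2 done=79
= Sequence: J6 → J1 → J4 → J5 → J2 → J3, Makespan: 79


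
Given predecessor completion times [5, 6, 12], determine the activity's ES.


ES = max of all predecessor completion times
Predecessors: [5, 6, 12]
ES = max(5, 6, 12)
= 12


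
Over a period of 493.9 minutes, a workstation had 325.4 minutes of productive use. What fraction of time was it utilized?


Utilization = busy / total × 100
= 325.4 / 493.9 × 100
= 65.9%


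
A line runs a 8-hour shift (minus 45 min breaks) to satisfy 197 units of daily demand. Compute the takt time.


Available = 8×60 - 45 = 435 min
Takt time = 435 / 197
= 2.21 min/unit


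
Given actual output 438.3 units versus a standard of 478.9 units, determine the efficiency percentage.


Efficiency = (actual / standard) × 100
= (438.3 / 478.9) × 100
= 91.5%


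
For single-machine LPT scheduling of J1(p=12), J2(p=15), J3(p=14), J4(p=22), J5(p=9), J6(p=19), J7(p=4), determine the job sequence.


LPT: sort by longest processing time first
  J4: p=22
  J6: p=19
  J2: p=15
  J3: p=14
  J1: p=12
  J5: p=9
  J7: p=4
Order: J4 → J6 → J2 → J3 → J1 → J5 → J7


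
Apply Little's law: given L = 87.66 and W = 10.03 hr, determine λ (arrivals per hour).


Little's law: L = λW → λ = L / W
= 87.66 / 10.03
= 8.74 per hour


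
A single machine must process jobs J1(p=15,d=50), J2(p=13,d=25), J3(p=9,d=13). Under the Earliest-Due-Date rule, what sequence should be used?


EDD: sort by earliest due date
  J3: d=13, p=9
  J2: d=25, p=13
  J1: d=50, p=15
Order: J3 → J2 → J1


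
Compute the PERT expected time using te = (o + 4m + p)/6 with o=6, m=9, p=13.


te = (o + 4m + p) / 6
= (6 + 4×9 + 13) / 6
= (6 + 36 + 13) / 6
= 55 / 6
= 9.17


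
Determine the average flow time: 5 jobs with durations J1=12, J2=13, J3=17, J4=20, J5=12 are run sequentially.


Completion times:
  J1: completes at 12
  J2: completes at 25
  J3: completes at 42
  J4: completes at 62
  J5: completes at 74
Sum = 215
Average = 215/5
= 43.00


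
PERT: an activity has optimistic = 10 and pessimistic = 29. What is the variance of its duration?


σ² = ((p - o) / 6)² = (p - o)² / 36
= (29 - 10)² / 36
= 19² / 36
= 361 / 36
= 10.0278


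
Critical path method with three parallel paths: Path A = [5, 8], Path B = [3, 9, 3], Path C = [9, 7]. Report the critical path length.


Path A: 5 + 8 = 13
Path B: 3 + 9 + 3 = 15
Path C: 9 + 7 = 16
Critical path = longest = max(13, 15, 16)
= 16 (Path C)


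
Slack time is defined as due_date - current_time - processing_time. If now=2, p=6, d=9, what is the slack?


Slack = due - current_time - processing
= 9 - 2 - 6
= 1


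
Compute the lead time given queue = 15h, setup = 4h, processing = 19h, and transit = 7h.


Lead time = queue + setup + processing + transit
= 15 + 4 + 19 + 7
= 45 hours


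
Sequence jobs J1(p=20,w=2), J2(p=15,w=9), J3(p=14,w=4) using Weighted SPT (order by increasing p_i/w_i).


WSPT (Smith's rule): sort by p/w ascending
  J2: p/w = 15/9 = 1.667
  J3: p/w = 14/4 = 3.500
  J1: p/w = 20/2 = 10.000
Order: J2 → J3 → J1


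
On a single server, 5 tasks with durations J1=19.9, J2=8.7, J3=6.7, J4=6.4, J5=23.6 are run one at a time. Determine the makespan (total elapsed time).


Sequential makespan: sum all processing times
= 19.9 + 8.7 + 6.7 + 6.4 + 23.6
= 65.3 time units


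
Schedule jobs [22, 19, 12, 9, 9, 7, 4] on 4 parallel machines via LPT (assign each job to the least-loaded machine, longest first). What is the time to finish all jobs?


Jobs (LPT sorted): [22, 19, 12, 9, 9, 7, 4]
Machines: 4
  J=22 → Machine 1 (load: 0+22=22)
  J=19 → Machine 2 (load: 0+19=19)
  J=12 → Machine 3 (load: 0+12=12)
  J=9 → Machine 4 (load: 0+9=9)
  J=9 → Machine 4 (load: 9+9=18)
  J=7 → Machine 3 (load: 12+7=19)
  J=4 → Machine 4 (load: 18+4=22)
Machine loads: [22, 19, 19, 22]
Makespan = max = 22 time units


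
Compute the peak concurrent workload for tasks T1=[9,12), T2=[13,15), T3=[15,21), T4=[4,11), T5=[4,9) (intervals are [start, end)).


Check each time point for overlaps:
  t=4: 2 tasks active (T4, T5)
Max concurrent = 2


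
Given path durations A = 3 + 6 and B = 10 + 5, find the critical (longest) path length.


Path A: 3 + 6 = 9
Path B: 10 + 5 = 15
Critical path = longest = max(9, 15)
= 15 (Path B)


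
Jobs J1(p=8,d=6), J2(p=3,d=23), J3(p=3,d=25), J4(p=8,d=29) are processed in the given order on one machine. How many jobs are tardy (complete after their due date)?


Completion vs due date:
  J1: C=8, d=6 → TARDY
  J2: C=11, d=23 → on time
  J3: C=14, d=25 → on time
  J4: C=22, d=29 → on time
Tardy jobs: J1
Count = 1


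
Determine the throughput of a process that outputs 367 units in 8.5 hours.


Throughput = units / time
= 367 / 8.5
= 43.2 units/hour


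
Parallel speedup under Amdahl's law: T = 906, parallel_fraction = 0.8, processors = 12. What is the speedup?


Amdahl's law: T_p = T × ((1-p) + p/N)
= 906 × ((1-0.8) + 0.8/12)
= 906 × (0.20 + 0.0667)
= 906 × 0.2667
= 241.60
Speedup = 906/241.60
= 3.75×


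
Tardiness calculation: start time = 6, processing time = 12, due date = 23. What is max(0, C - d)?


Completion = start + processing = 6 + 12 = 18
Tardiness = max(0, C - d) = max(0, 18 - 23)
= max(0, -5)
= 0


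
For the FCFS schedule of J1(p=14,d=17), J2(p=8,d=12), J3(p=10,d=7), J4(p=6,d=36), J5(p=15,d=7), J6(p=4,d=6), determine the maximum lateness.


Lateness per job (L = C - d):
  J1: C=14, d=17, L=-3
  J2: C=22, d=12, L=10
  J3: C=32, d=7, L=25
  J4: C=38, d=36, L=2
  J5: C=53, d=7, L=46
  J6: C=57, d=6, L=51
Lmax = max(-3, 10, 25, 2, 46, 51)
= 51


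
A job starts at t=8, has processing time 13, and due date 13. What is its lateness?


Completion = 8 + 13 = 21
Lateness = C - d = 21 - 13
= 8


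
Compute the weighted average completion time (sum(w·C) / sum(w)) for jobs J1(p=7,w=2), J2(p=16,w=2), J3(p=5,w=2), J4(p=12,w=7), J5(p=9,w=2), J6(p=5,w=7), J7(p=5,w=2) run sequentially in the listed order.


Completion times:
  J1: C=7, w×C=2×7=14
  J2: C=23, w×C=2×23=46
  J3: C=28, w×C=2×28=56
  J4: C=40, w×C=7×40=280
  J5: C=49, w×C=2×49=98
  J6: C=54, w×C=7×54=378
  J7: C=59, w×C=2×59=118
Sum w×C = 990
Sum w = 24
Weighted avg = 990/24
= 41.25


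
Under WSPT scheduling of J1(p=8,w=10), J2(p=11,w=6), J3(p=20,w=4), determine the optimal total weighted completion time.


WSPT order (by p/w): J1 → J2 → J3
  J1: C=8, w·C=10×8=80
  J2: C=19, w·C=6×19=114
  J3: C=39, w·C=4×39=156
Σ w·C = 350
= 350


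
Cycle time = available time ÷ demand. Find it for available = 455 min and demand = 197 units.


Cycle time = available time / demand
= 455 / 197
= 2.31 min/unit


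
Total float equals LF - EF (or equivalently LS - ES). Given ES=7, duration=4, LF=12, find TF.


EF = ES + duration = 7 + 4 = 11
LS = LF - duration = 12 - 4 = 8
Total Float = LF - EF = 12 - 11
(or LS - ES = 8 - 7)
= 1


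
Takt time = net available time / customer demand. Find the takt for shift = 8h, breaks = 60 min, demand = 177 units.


Available = 8×60 - 60 = 420 min
Takt time = 420 / 177
= 2.37 min/unit


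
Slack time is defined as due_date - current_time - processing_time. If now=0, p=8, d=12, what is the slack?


Slack = due - current_time - processing
= 12 - 0 - 8
= 4


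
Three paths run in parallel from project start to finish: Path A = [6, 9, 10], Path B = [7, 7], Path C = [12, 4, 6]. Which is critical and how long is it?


Path A: 6 + 9 + 10 = 25
Path B: 7 + 7 = 14
Path C: 12 + 4 + 6 = 22
Critical path = longest = max(25, 14, 22)
= 25 (Path A)


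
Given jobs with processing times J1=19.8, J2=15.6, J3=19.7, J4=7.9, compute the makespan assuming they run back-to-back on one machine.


Sequential makespan: sum all processing times
= 19.8 + 15.6 + 19.7 + 7.9
= 63.0 time units
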